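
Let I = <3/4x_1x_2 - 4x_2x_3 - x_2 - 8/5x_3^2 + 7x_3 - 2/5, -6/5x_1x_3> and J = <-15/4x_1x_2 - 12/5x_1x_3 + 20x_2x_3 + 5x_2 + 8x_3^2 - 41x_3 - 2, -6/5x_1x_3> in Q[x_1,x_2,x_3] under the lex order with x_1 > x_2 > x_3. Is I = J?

Equality of ideals is decidable: compute both reduced Gröbner bases (unique for the ordering) and check whether they agree.
Buchberger on the first generating set:
f_1 = 3/4x_1x_2 - 4x_2x_3 - x_2 - 8/5x_3^2 + 7x_3 - 2/5, LT = x_1x_2.
f_2 = -6/5x_1x_3, LT = x_1x_3.

S(f_1,f_2): lcm = x_1x_2x_3. S = -16/3x_2x_3^2 - 4/3x_2x_3 - 32/15x_3^3 + 28/3x_3^2 - 8/15x_3.
  reduce S modulo (f_1, f_2):
  remainder -16/3x_2x_3^2 - 4/3x_2x_3 - 32/15x_3^3 + 28/3x_3^2 - 8/15x_3 ≠ 0; add g_3 = -16/3x_2x_3^2 - 4/3x_2x_3 - 32/15x_3^3 + 28/3x_3^2 - 8/15x_3 to the basis.

The other S-polynomials (S(f_1,g_3), S(f_2,g_3)) all reduce to 0 modulo the current basis, so we have a Gröbner basis.
Inter-reduce: drop elements whose leading term is divisible by another's, tail-reduce, and make monic.
Reduced Gröbner basis: {x_1x_2 - 16/3x_2x_3 - 4/3x_2 - 32/15x_3^2 + 28/3x_3 - 8/15, x_1x_3, x_2x_3^2 + 1/4x_2x_3 + 2/5x_3^3 - 7/4x_3^2 + 1/10x_3}.

Buchberger on the second generating set:
h_1 = -15/4x_1x_2 - 12/5x_1x_3 + 20x_2x_3 + 5x_2 + 8x_3^2 - 41x_3 - 2, LT = x_1x_2.
h_2 = -6/5x_1x_3, LT = x_1x_3.

S(h_1,h_2): lcm = x_1x_2x_3. S = 16/25x_1x_3^2 - 16/3x_2x_3^2 - 4/3x_2x_3 - 32/15x_3^3 + 164/15x_3^2 + 8/15x_3.
  reduce S modulo (h_1, h_2):
  remainder -16/3x_2x_3^2 - 4/3x_2x_3 - 32/15x_3^3 + 164/15x_3^2 + 8/15x_3 ≠ 0; add k_3 = -16/3x_2x_3^2 - 4/3x_2x_3 - 32/15x_3^3 + 164/15x_3^2 + 8/15x_3 to the basis.

The other S-polynomials (S(h_1,k_3), S(h_2,k_3)) all reduce to 0 modulo the current basis, so we have a Gröbner basis.
Inter-reduce: drop elements whose leading term is divisible by another's, tail-reduce, and make monic.
Reduced Gröbner basis: {x_1x_2 - 16/3x_2x_3 - 4/3x_2 - 32/15x_3^2 + 164/15x_3 + 8/15, x_1x_3, x_2x_3^2 + 1/4x_2x_3 + 2/5x_3^3 - 41/20x_3^2 - 1/10x_3}.

These differ, so the ideals are not equal.

No, the ideals differ.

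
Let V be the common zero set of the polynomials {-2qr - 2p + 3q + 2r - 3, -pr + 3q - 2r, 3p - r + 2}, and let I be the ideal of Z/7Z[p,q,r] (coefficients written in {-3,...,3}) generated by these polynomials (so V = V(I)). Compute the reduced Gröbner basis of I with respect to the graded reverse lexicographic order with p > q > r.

The reduced Gröbner basis is the canonical form of the ideal for this ordering.

f_1 = -2qr - 2p + 3q + 2r - 3, LT = qr.
f_2 = -pr + 3q - 2r, LT = pr.
f_3 = 3p - r + 2, LT = p.

S(f_1,f_2): lcm = pqr. S = p^2 + 2pq + 3q^2 - pr - 2qr - 2p.
  leading term p^2: subtract (-2p)·f_3 from p^2 + 2pq + 3q^2 - pr - 2qr - 2p → 2pq + 3q^2 - 3pr - 2qr + 2p
  leading term pq: subtract (3q)·f_3 from 2pq + 3q^2 - 3pr - 2qr + 2p → 3q^2 - 3pr + qr + 2p + q
  leading term q^2: no divisor's leading term divides it; move 3q^2 to the remainder.
  leading term pr: subtract (3)·f_2 from -3pr + qr + 2p + q → qr + 2p - q - r
  leading term qr: subtract (3)·f_1 from qr + 2p - q - r → p - 3q + 2
  leading term p: subtract (-2)·f_3 from p - 3q + 2 → -3q - 2r - 1
  leading term q: no divisor's leading term divides it; move -3q to the remainder.
  leading term r: no divisor's leading term divides it; move -2r to the remainder.
  leading term 1: no divisor's leading term divides it; move -1 to the remainder.
  remainder 3q^2 - 3q - 2r - 1 ≠ 0; add g_4 = 3q^2 - 3q - 2r - 1 to the basis.

S(f_2,f_3): lcm = pr. S = -2r^2 - 3q - r.
  leading term r^2: no divisor's leading term divides it; move -2r^2 to the remainder.
  leading term q: no divisor's leading term divides it; move -3q to the remainder.
  leading term r: no divisor's leading term divides it; move -r to the remainder.
  remainder -2r^2 - 3q - r ≠ 0; add g_5 = -2r^2 - 3q - r to the basis.

The other S-polynomials (S(f_1,f_3), S(f_1,g_4), S(f_2,g_4), S(f_3,g_4), S(f_1,g_5), S(f_2,g_5), S(f_3,g_5), S(g_4,g_5)) all reduce to 0 modulo the current basis, so we have a Gröbner basis.
Inter-reduce: drop elements whose leading term is divisible by another's, tail-reduce, and make monic.

G = {q^2 - q - 3r + 2, qr + 2q - 3r + 2, r^2 - 2q - 3r, p + 2r + 3}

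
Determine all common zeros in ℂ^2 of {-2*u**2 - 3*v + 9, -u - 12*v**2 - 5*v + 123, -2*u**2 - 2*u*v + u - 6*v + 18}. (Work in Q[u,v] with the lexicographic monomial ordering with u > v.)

Compute a lex Gröbner basis by Buchberger's algorithm.
f_1 = -2*u**2 - 3*v + 9, LT = u**2.
f_2 = -u - 12*v**2 - 5*v + 123, LT = u.
f_3 = -2*u**2 - 2*u*v + u - 6*v + 18, LT = u**2.

S(f_1,f_2): lcm = u**2. S = -12*u*v**2 - 5*u*v + 123*u + 3/2*v - 9/2.
  leading term u*v**2: subtract (12*v**2)·f_2 from -12*u*v**2 - 5*u*v + 123*u + 3/2*v - 9/2 → -5*u*v + 123*u + 144*v**4 + 60*v**3 - 1476*v**2 + 3/2*v - 9/2
  leading term u*v: subtract (5*v)·f_2 from -5*u*v + 123*u + 144*v**4 + 60*v**3 - 1476*v**2 + 3/2*v - 9/2 → 123*u + 144*v**4 + 120*v**3 - 1451*v**2 - 1227/2*v - 9/2
  leading term u: subtract (-123)·f_2 from 123*u + 144*v**4 + 120*v**3 - 1451*v**2 - 1227/2*v - 9/2 → 144*v**4 + 120*v**3 - 2927*v**2 - 2457/2*v + 30249/2
  leading term v**4: no divisor's leading term divides it; move 144*v**4 to the remainder.
  leading term v**3: no divisor's leading term divides it; move 120*v**3 to the remainder.
  leading term v**2: no divisor's leading term divides it; move -2927*v**2 to the remainder.
  leading term v: no divisor's leading term divides it; move -2457/2*v to the remainder.
  leading term 1: no divisor's leading term divides it; move 30249/2 to the remainder.
  remainder 144*v**4 + 120*v**3 - 2927*v**2 - 2457/2*v + 30249/2 ≠ 0; add h_4 = 144*v**4 + 120*v**3 - 2927*v**2 - 2457/2*v + 30249/2 to the basis.

S(f_1,f_3): lcm = u**2. S = -u*v + 1/2*u - 3/2*v + 9/2.
  leading term u*v: subtract (v)·f_2 from -u*v + 1/2*u - 3/2*v + 9/2 → 1/2*u + 12*v**3 + 5*v**2 - 249/2*v + 9/2
  leading term u: subtract (-1/2)·f_2 from 1/2*u + 12*v**3 + 5*v**2 - 249/2*v + 9/2 → 12*v**3 - v**2 - 127*v + 66
  leading term v**3: no divisor's leading term divides it; move 12*v**3 to the remainder.
  leading term v**2: no divisor's leading term divides it; move -v**2 to the remainder.
  leading term v: no divisor's leading term divides it; move -127*v to the remainder.
  leading term 1: no divisor's leading term divides it; move 66 to the remainder.
  remainder 12*v**3 - v**2 - 127*v + 66 ≠ 0; add h_5 = 12*v**3 - v**2 - 127*v + 66 to the basis.

S(h_4,h_5): lcm = v**4. S = 11/12*v**3 - 1403/144*v**2 - 449/32*v + 3361/32.
  leading term v**3: subtract (11/144)·h_5 from 11/12*v**3 - 1403/144*v**2 - 449/32*v + 3361/32 → -29/3*v**2 - 1247/288*v + 9599/96
  leading term v**2: no divisor's leading term divides it; move -29/3*v**2 to the remainder.
  leading term v: no divisor's leading term divides it; move -1247/288*v to the remainder.
  leading term 1: no divisor's leading term divides it; move 9599/96 to the remainder.
  remainder -29/3*v**2 - 1247/288*v + 9599/96 ≠ 0; add h_6 = -29/3*v**2 - 1247/288*v + 9599/96 to the basis.

S(h_4,h_6): lcm = v**4. S = 37/96*v**3 - 2875/288*v**2 - 273/32*v + 3361/32.
  leading term v**3: subtract (37/1152)·h_5 from 37/96*v**3 - 2875/288*v**2 - 273/32*v + 3361/32 → -3821/384*v**2 - 5129/1152*v + 19759/192
  leading term v**2: subtract (3821/3712)·h_6 from -3821/384*v**2 - 5129/1152*v + 19759/192 → 175/36864*v - 175/12288
  leading term v: no divisor's leading term divides it; move 175/36864*v to the remainder.
  leading term 1: no divisor's leading term divides it; move -175/12288 to the remainder.
  remainder 175/36864*v - 175/12288 ≠ 0; add h_7 = 175/36864*v - 175/12288 to the basis.

The other S-polynomials (S(f_2,f_3), S(f_1,h_4), S(f_2,h_4), S(f_3,h_4), S(f_1,h_5), S(f_2,h_5), S(f_3,h_5), S(f_1,h_6), S(f_2,h_6), S(f_3,h_6), S(h_5,h_6), S(f_1,h_7), S(f_2,h_7), S(f_3,h_7), S(h_4,h_7), S(h_5,h_7), S(h_6,h_7)) all reduce to 0 modulo the current basis, so we have a Gröbner basis.
Inter-reduce: drop elements whose leading term is divisible by another's, tail-reduce, and make monic.
Reduced Gröbner basis: {u, v - 3}.

From the last basis element, v - 3 = 0, so v takes values in {3}. Each choice, substituted upward through the basis, yields the corresponding point(s) of the solution set.
  v = 3: the earlier basis element becomes u = 0, giving u = 0 — point (0, 3).
Check: every point annihilates each of the original generators.

{(0, 3)}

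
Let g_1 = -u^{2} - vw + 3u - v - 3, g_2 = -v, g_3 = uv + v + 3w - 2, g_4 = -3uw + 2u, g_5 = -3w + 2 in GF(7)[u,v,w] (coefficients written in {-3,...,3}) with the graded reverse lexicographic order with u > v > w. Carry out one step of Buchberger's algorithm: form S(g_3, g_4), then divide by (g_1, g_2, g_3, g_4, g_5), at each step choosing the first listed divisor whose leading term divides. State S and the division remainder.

S(g_3, g_4) = 3uv + vw + 3w^{2} - 2w; remainder on division = 0.

lcm(LM(g_3), LM(g_4)) = uvw.
S = (lcm/LT(g_3))·g_3 − (lcm/LT(g_4))·g_4 = 3uv + vw + 3w^{2} - 2w.
Reduce S modulo (g_1, g_2, g_3, g_4, g_5) in that order:
  leading term uv: subtract (-3u)·g_2 from 3uv + vw + 3w^{2} - 2w → vw + 3w^{2} - 2w
  leading term vw: subtract (-w)·g_2 from vw + 3w^{2} - 2w → 3w^{2} - 2w
  leading term w^{2}: subtract (-w)·g_5 from 3w^{2} - 2w → 0
The remainder is 0, so this S-polynomial contributes no new basis element.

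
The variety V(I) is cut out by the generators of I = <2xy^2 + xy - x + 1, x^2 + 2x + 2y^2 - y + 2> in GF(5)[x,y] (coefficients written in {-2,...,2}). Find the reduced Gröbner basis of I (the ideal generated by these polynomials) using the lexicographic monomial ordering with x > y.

G = {x + y^4 - y^2 + 2y - 1, y^6 - 2y^5 + y^4 - y^3 - 2y^2 + y}

Buchberger's algorithm terminates because the ascending chain of leading-term ideals stabilizes.

f_1 = 2xy^2 + xy - x + 1, LT = xy^2.
f_2 = x^2 + 2x + 2y^2 - y + 2, LT = x^2.

S(f_1,f_2): lcm = x^2y^2. S = -2x^2y + 2x^2 - 2xy^2 - 2x - 2y^4 + y^3 - 2y^2.
  leading term x^2y: subtract (-2y)·f_2 from -2x^2y + 2x^2 - 2xy^2 - 2x - 2y^4 + y^3 - 2y^2 → 2x^2 - 2xy^2 - xy - 2x - 2y^4 + y^2 - y
  leading term x^2: subtract (2)·f_2 from 2x^2 - 2xy^2 - xy - 2x - 2y^4 + y^2 - y → -2xy^2 - xy - x - 2y^4 + 2y^2 + y + 1
  leading term xy^2: subtract (-1)·f_1 from -2xy^2 - xy - x - 2y^4 + 2y^2 + y + 1 → -2x - 2y^4 + 2y^2 + y + 2
  leading term x: no divisor's leading term divides it; move -2x to the remainder.
  leading term y^4: no divisor's leading term divides it; move -2y^4 to the remainder.
  leading term y^2: no divisor's leading term divides it; move 2y^2 to the remainder.
  leading term y: no divisor's leading term divides it; move y to the remainder.
  leading term 1: no divisor's leading term divides it; move 2 to the remainder.
  remainder -2x - 2y^4 + 2y^2 + y + 2 ≠ 0; add g_3 = -2x - 2y^4 + 2y^2 + y + 2 to the basis.

S(f_1,g_3): lcm = xy^2. S = -2xy + 2x - y^6 + y^4 - 2y^3 + y^2 - 2.
  leading term xy: subtract (y)·g_3 from -2xy + 2x - y^6 + y^4 - 2y^3 + y^2 - 2 → 2x - y^6 + 2y^5 + y^4 + y^3 - 2y - 2
  leading term x: subtract (-1)·g_3 from 2x - y^6 + 2y^5 + y^4 + y^3 - 2y - 2 → -y^6 + 2y^5 - y^4 + y^3 + 2y^2 - y
  leading term y^6: no divisor's leading term divides it; move -y^6 to the remainder.
  leading term y^5: no divisor's leading term divides it; move 2y^5 to the remainder.
  leading term y^4: no divisor's leading term divides it; move -y^4 to the remainder.
  leading term y^3: no divisor's leading term divides it; move y^3 to the remainder.
  leading term y^2: no divisor's leading term divides it; move 2y^2 to the remainder.
  leading term y: no divisor's leading term divides it; move -y to the remainder.
  remainder -y^6 + 2y^5 - y^4 + y^3 + 2y^2 - y ≠ 0; add g_4 = -y^6 + 2y^5 - y^4 + y^3 + 2y^2 - y to the basis.

S(f_2,g_3): lcm = x^2. S = -xy^4 + xy^2 - 2xy - 2x + 2y^2 - y + 2.
  leading term xy^4: subtract (2y^2)·f_1 from -xy^4 + xy^2 - 2xy - 2x + 2y^2 - y + 2 → -2xy^3 - 2xy^2 - 2xy - 2x - y + 2
  leading term xy^3: subtract (-y)·f_1 from -2xy^3 - 2xy^2 - 2xy - 2x - y + 2 → -xy^2 + 2xy - 2x + 2
  leading term xy^2: subtract (2)·f_1 from -xy^2 + 2xy - 2x + 2 → 0
  remainder 0.

S(f_1,g_4): lcm = xy^6. S = xy^4 + xy^3 + 2xy^2 - xy - 2y^4.
  leading term xy^4: subtract (-2y^2)·f_1 from xy^4 + xy^3 + 2xy^2 - xy - 2y^4 → -2xy^3 - xy - 2y^4 + 2y^2
  leading term xy^3: subtract (-y)·f_1 from -2xy^3 - xy - 2y^4 + 2y^2 → xy^2 - 2xy - 2y^4 + 2y^2 + y
  leading term xy^2: subtract (-2)·f_1 from xy^2 - 2xy - 2y^4 + 2y^2 + y → -2x - 2y^4 + 2y^2 + y + 2
  leading term x: subtract (1)·g_3 from -2x - 2y^4 + 2y^2 + y + 2 → 0
  remainder 0.

S(f_2,g_4): leading monomials are coprime, so the S-polynomial reduces to 0 (Buchberger's first criterion).
S(g_3,g_4): leading monomials are coprime, so the S-polynomial reduces to 0 (Buchberger's first criterion).
Every S-polynomial of the final basis reduces to 0, so we have a Gröbner basis.
Inter-reduce: drop elements whose leading term is divisible by another's, tail-reduce, and make monic.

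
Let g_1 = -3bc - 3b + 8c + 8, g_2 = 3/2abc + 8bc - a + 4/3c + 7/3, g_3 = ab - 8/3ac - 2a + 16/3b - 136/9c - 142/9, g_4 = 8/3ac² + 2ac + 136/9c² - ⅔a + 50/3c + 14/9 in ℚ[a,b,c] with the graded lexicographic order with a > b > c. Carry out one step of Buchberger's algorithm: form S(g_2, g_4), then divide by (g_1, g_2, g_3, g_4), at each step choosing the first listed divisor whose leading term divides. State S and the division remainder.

lcm(LM(g_2), LM(g_4)) = abc².
S = (lcm/LT(g_2))·g_2 − (lcm/LT(g_4))·g_4 = -¾abc - ⅓bc² + ¼ab - ⅔ac - 25/4bc + 8/9c² - 7/12b + 14/9c.
Reduce S modulo (g_1, g_2, g_3, g_4) in that order:
  leading term abc: subtract (¼a)·g_1 from -¾abc - ⅓bc² + ¼ab - ⅔ac - 25/4bc + 8/9c² - 7/12b + 14/9c → -⅓bc² + ab - 8/3ac - 25/4bc + 8/9c² - 2a - 7/12b + 14/9c
  leading term bc²: subtract (1/9c)·g_1 from -⅓bc² + ab - 8/3ac - 25/4bc + 8/9c² - 2a - 7/12b + 14/9c → ab - 8/3ac - 71/12bc - 2a - 7/12b + ⅔c
  leading term ab: subtract (1)·g_3 from ab - 8/3ac - 71/12bc - 2a - 7/12b + ⅔c → -71/12bc - 71/12b + 142/9c + 142/9
  leading term bc: subtract (71/36)·g_1 from -71/12bc - 71/12b + 142/9c + 142/9 → 0
The remainder is 0, so this S-polynomial contributes no new basis element.
An S-polynomial is built so that the two leading terms cancel; whether anything survives reduction is exactly the Gröbner-basis criterion.

S(g_2, g_4) = -¾abc - ⅓bc² + ¼ab - ⅔ac - 25/4bc + 8/9c² - 7/12b + 14/9c; remainder on division = 0.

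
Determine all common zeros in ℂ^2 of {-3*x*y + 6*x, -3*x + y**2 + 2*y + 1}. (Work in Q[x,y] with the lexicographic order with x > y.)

Compute a lex Gröbner basis by Buchberger's algorithm.
f_1 = -3*x*y + 6*x, LT = x*y.
f_2 = -3*x + y**2 + 2*y + 1, LT = x.

S(f_1,f_2): lcm = x*y. S = -2*x + 1/3*y**3 + 2/3*y**2 + 1/3*y.
  leading term x: subtract (2/3)·f_2 from -2*x + 1/3*y**3 + 2/3*y**2 + 1/3*y → 1/3*y**3 - y - 2/3
  leading term y**3: no divisor's leading term divides it; move 1/3*y**3 to the remainder.
  leading term y: no divisor's leading term divides it; move -y to the remainder.
  leading term 1: no divisor's leading term divides it; move -2/3 to the remainder.
  remainder 1/3*y**3 - y - 2/3 ≠ 0; add h_3 = 1/3*y**3 - y - 2/3 to the basis.

The other S-polynomials (S(f_1,h_3), S(f_2,h_3)) all reduce to 0 modulo the current basis, so we have a Gröbner basis.
Inter-reduce: drop elements whose leading term is divisible by another's, tail-reduce, and make monic.
Reduced Gröbner basis: {x - 1/3*y**2 - 2/3*y - 1/3, y**3 - 3*y - 2}.

From the last basis element, y**3 - 3*y - 2 = 0, so y takes values in {-1, 2}. Each choice, substituted upward through the basis, yields the corresponding point(s) of the solution set.
  y = -1: the earlier basis element becomes x = 0, giving x = 0 — point (0, -1).
  y = 2: the earlier basis element becomes x - 3 = 0, giving x = 3 — point (3, 2).

{(0, -1), (3, 2)}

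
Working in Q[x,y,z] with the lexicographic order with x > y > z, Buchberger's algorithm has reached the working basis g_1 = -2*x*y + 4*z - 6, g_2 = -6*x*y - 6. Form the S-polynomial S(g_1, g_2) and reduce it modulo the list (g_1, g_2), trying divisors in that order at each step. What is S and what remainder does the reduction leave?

S(g_1, g_2) = -2*z + 2; remainder on division = -2*z + 2.

lcm(LM(g_1), LM(g_2)) = x*y.
S = (lcm/LT(g_1))·g_1 − (lcm/LT(g_2))·g_2 = -2*z + 2.
Reduce S modulo (g_1, g_2) in that order:
  leading term z: no divisor's leading term divides it; move -2*z to the remainder.
  leading term 1: no divisor's leading term divides it; move 2 to the remainder.
The remainder -2*z + 2 is nonzero, so it would be added as the next basis element.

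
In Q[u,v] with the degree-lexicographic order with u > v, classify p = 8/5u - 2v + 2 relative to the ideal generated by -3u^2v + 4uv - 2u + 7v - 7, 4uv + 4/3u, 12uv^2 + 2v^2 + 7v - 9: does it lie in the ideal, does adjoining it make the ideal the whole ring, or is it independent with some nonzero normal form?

8/5u - 2v + 2 lies in I (it reduces to 0).

First compute the reduced Gröbner basis of I by Buchberger's algorithm.
f_1 = -3u^2v + 4uv - 2u + 7v - 7, LT = u^2v.
f_2 = 4uv + 4/3u, LT = uv.
f_3 = 12uv^2 + 2v^2 + 7v - 9, LT = uv^2.

S(f_1,f_2): lcm = u^2v. S = -1/3u^2 - 4/3uv + 2/3u - 7/3v + 7/3.
  leading term u^2: no divisor's leading term divides it; move -1/3u^2 to the remainder.
  leading term uv: subtract (-1/3)·f_2 from -4/3uv + 2/3u - 7/3v + 7/3 → 10/9u - 7/3v + 7/3
  leading term u: no divisor's leading term divides it; move 10/9u to the remainder.
  leading term v: no divisor's leading term divides it; move -7/3v to the remainder.
  leading term 1: no divisor's leading term divides it; move 7/3 to the remainder.
  remainder -1/3u^2 + 10/9u - 7/3v + 7/3 ≠ 0; add h_4 = -1/3u^2 + 10/9u - 7/3v + 7/3 to the basis.

S(f_1,f_3): lcm = u^2v^2. S = -3/2uv^2 + 1/12uv - 7/3v^2 + 3/4u + 7/3v.
  leading term uv^2: subtract (-3/8v)·f_2 from -3/2uv^2 + 1/12uv - 7/3v^2 + 3/4u + 7/3v → 7/12uv - 7/3v^2 + 3/4u + 7/3v
  leading term uv: subtract (7/48)·f_2 from 7/12uv - 7/3v^2 + 3/4u + 7/3v → -7/3v^2 + 5/9u + 7/3v
  leading term v^2: no divisor's leading term divides it; move -7/3v^2 to the remainder.
  leading term u: no divisor's leading term divides it; move 5/9u to the remainder.
  leading term v: no divisor's leading term divides it; move 7/3v to the remainder.
  remainder -7/3v^2 + 5/9u + 7/3v ≠ 0; add h_5 = -7/3v^2 + 5/9u + 7/3v to the basis.

S(f_2,f_3): lcm = uv^2. S = 1/3uv - 1/6v^2 - 7/12v + 3/4.
  leading term uv: subtract (1/12)·f_2 from 1/3uv - 1/6v^2 - 7/12v + 3/4 → -1/6v^2 - 1/9u - 7/12v + 3/4
  leading term v^2: subtract (1/14)·h_5 from -1/6v^2 - 1/9u - 7/12v + 3/4 → -19/126u - 3/4v + 3/4
  leading term u: no divisor's leading term divides it; move -19/126u to the remainder.
  leading term v: no divisor's leading term divides it; move -3/4v to the remainder.
  leading term 1: no divisor's leading term divides it; move 3/4 to the remainder.
  remainder -19/126u - 3/4v + 3/4 ≠ 0; add h_6 = -19/126u - 3/4v + 3/4 to the basis.

S(f_1,h_4): lcm = u^2v. S = 2uv - 7v^2 + 2/3u + 14/3v + 7/3.
  leading term uv: subtract (1/2)·f_2 from 2uv - 7v^2 + 2/3u + 14/3v + 7/3 → -7v^2 + 14/3v + 7/3
  leading term v^2: subtract (3)·h_5 from -7v^2 + 14/3v + 7/3 → -5/3u - 7/3v + 7/3
  leading term u: subtract (210/19)·h_6 from -5/3u - 7/3v + 7/3 → 679/114v - 679/114
  leading term v: no divisor's leading term divides it; move 679/114v to the remainder.
  leading term 1: no divisor's leading term divides it; move -679/114 to the remainder.
  remainder 679/114v - 679/114 ≠ 0; add h_7 = 679/114v - 679/114 to the basis.

The other S-polynomials (S(f_2,h_4), S(f_3,h_4), S(f_1,h_5), S(f_2,h_5), S(f_3,h_5), S(h_4,h_5), S(f_1,h_6), S(f_2,h_6), S(f_3,h_6), S(h_4,h_6), S(h_5,h_6), S(f_1,h_7), S(f_2,h_7), S(f_3,h_7), S(h_4,h_7), S(h_5,h_7), S(h_6,h_7)) all reduce to 0 modulo the current basis, so we have a Gröbner basis.
Inter-reduce: drop elements whose leading term is divisible by another's, tail-reduce, and make monic.
Reduced Gröbner basis: {u, v - 1}.
Label its elements g_1 = u, g_2 = v - 1.

Reduce p = 8/5u - 2v + 2 modulo G:
  leading term u: subtract (8/5)·g_1 from 8/5u - 2v + 2 → -2v + 2
  leading term v: subtract (-2)·g_2 from -2v + 2 → 0
  normal form = 0.
Since the normal form is 0, p ∈ I.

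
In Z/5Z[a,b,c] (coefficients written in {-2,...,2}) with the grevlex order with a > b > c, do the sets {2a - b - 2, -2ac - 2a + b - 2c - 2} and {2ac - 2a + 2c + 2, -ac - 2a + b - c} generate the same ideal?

No, the ideals differ.

For a fixed monomial order, each ideal has a unique reduced Gröbner basis; comparing bases decides equality.
Buchberger on the first generating set:
f_1 = 2a - b - 2, LT = a.
f_2 = -2ac - 2a + b - 2c - 2, LT = ac.

S(f_1,f_2): lcm = ac. S = 2bc - a - 2b - 2c - 1.
  reduce S modulo (f_1, f_2):
  remainder 2bc - 2c - 2 ≠ 0; add g_3 = 2bc - 2c - 2 to the basis.

The other S-polynomials (S(f_1,g_3), S(f_2,g_3)) all reduce to 0 modulo the current basis, so we have a Gröbner basis.
Inter-reduce: drop elements whose leading term is divisible by another's, tail-reduce, and make monic.
Reduced Gröbner basis: {bc - c - 1, a + 2b - 1}.

Buchberger on the second generating set:
h_1 = 2ac - 2a + 2c + 2, LT = ac.
h_2 = -ac - 2a + b - c, LT = ac.

S(h_1,h_2): lcm = ac. S = 2a + b + 1.
  reduce S modulo (h_1, h_2):
  remainder 2a + b + 1 ≠ 0; add k_3 = 2a + b + 1 to the basis.

S(h_1,k_3): lcm = ac. S = 2bc - a - 2c + 1.
  reduce S modulo (h_1, h_2, k_3):
  remainder 2bc - 2b - 2c - 1 ≠ 0; add k_4 = 2bc - 2b - 2c - 1 to the basis.

The other S-polynomials (S(h_2,k_3), S(h_1,k_4), S(h_2,k_4), S(k_3,k_4)) all reduce to 0 modulo the current basis, so we have a Gröbner basis.
Inter-reduce: drop elements whose leading term is divisible by another's, tail-reduce, and make monic.
Reduced Gröbner basis: {bc - b - c + 2, a - 2b - 2}.

The bases are distinct; the ideals are different.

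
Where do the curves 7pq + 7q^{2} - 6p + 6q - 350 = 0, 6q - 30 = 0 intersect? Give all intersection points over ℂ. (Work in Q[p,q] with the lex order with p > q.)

{(5, 5)}

Compute a lex Gröbner basis by Buchberger's algorithm.
f_1 = 7pq - 6p + 7q^{2} + 6q - 350, LT = pq.
f_2 = 6q - 30, LT = q.

S(f_1,f_2): lcm = pq. S = \tfrac{29}{7}p + q^{2} + \tfrac{6}{7}q - 50.
  leading term p: no divisor's leading term divides it; move \tfrac{29}{7}p to the remainder.
  leading term q^{2}: subtract (\tfrac{1}{6}q)·f_2 from q^{2} + \tfrac{6}{7}q - 50 → \tfrac{41}{7}q - 50
  leading term q: subtract (\tfrac{41}{42})·f_2 from \tfrac{41}{7}q - 50 → -\tfrac{145}{7}
  leading term 1: no divisor's leading term divides it; move -\tfrac{145}{7} to the remainder.
  remainder \tfrac{29}{7}p - \tfrac{145}{7} ≠ 0; add h_3 = \tfrac{29}{7}p - \tfrac{145}{7} to the basis.

S(f_1,h_3): lcm = pq. S = -\tfrac{6}{7}p + q^{2} + \tfrac{41}{7}q - 50.
  leading term p: subtract (-\tfrac{6}{29})·h_3 from -\tfrac{6}{7}p + q^{2} + \tfrac{41}{7}q - 50 → q^{2} + \tfrac{41}{7}q - \tfrac{380}{7}
  leading term q^{2}: subtract (\tfrac{1}{6}q)·f_2 from q^{2} + \tfrac{41}{7}q - \tfrac{380}{7} → \tfrac{76}{7}q - \tfrac{380}{7}
  leading term q: subtract (\tfrac{38}{21})·f_2 from \tfrac{76}{7}q - \tfrac{380}{7} → 0
  remainder 0.

S(f_2,h_3): leading monomials are coprime, so the S-polynomial reduces to 0 (Buchberger's first criterion).
Every S-polynomial of the final basis reduces to 0, so we have a Gröbner basis.
Inter-reduce: drop elements whose leading term is divisible by another's, tail-reduce, and make monic.
Reduced Gröbner basis: {p - 5, q - 5}.

From the last basis element, q - 5 = 0, so q takes values in {5}. Each choice, substituted upward through the basis, yields the corresponding point(s) of the solution set.
  q = 5: the earlier basis element becomes p - 5 = 0, giving p = 5 — point (5, 5).
Check: every point annihilates each of the original generators.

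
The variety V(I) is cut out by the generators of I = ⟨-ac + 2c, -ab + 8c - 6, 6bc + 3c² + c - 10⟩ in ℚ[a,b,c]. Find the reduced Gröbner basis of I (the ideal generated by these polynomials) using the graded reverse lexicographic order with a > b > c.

G = {c² - 17/27c - 10/27, a - 2, b - 4c + 3}

f_1 = -ac + 2c, LT = ac.
f_2 = -ab + 8c - 6, LT = ab.
f_3 = 6bc + 3c² + c - 10, LT = bc.

S(f_1,f_2): lcm = abc. S = -2bc + 8c² - 6c.
  leading term bc: subtract (-⅓)·f_3 from -2bc + 8c² - 6c → 9c² - 17/3c - 10/3
  leading term c²: no divisor's leading term divides it; move 9c² to the remainder.
  leading term c: no divisor's leading term divides it; move -17/3c to the remainder.
  leading term 1: no divisor's leading term divides it; move -10/3 to the remainder.
  remainder 9c² - 17/3c - 10/3 ≠ 0; add g_4 = 9c² - 17/3c - 10/3 to the basis.

S(f_1,f_3): lcm = abc. S = -½ac² - ⅙ac - 2bc + 5/3a.
  leading term ac²: subtract (½c)·f_1 from -½ac² - ⅙ac - 2bc + 5/3a → -⅙ac - 2bc - c² + 5/3a
  leading term ac: subtract (⅙)·f_1 from -⅙ac - 2bc - c² + 5/3a → -2bc - c² + 5/3a - ⅓c
  leading term bc: subtract (-⅓)·f_3 from -2bc - c² + 5/3a - ⅓c → 5/3a - 10/3
  leading term a: no divisor's leading term divides it; move 5/3a to the remainder.
  leading term 1: no divisor's leading term divides it; move -10/3 to the remainder.
  remainder 5/3a - 10/3 ≠ 0; add g_5 = 5/3a - 10/3 to the basis.

S(f_2,f_3): lcm = abc. S = -½ac² - ⅙ac - 8c² + 5/3a + 6c.
  leading term ac²: subtract (½c)·f_1 from -½ac² - ⅙ac - 8c² + 5/3a + 6c → -⅙ac - 9c² + 5/3a + 6c
  leading term ac: subtract (⅙)·f_1 from -⅙ac - 9c² + 5/3a + 6c → -9c² + 5/3a + 17/3c
  leading term c²: subtract (-1)·g_4 from -9c² + 5/3a + 17/3c → 5/3a - 10/3
  leading term a: subtract (1)·g_5 from 5/3a - 10/3 → 0
  remainder 0.

S(f_1,g_4): lcm = ac². S = 17/27ac - 2c² + 10/27a.
  leading term ac: subtract (-17/27)·f_1 from 17/27ac - 2c² + 10/27a → -2c² + 10/27a + 34/27c
  leading term c²: subtract (-2/9)·g_4 from -2c² + 10/27a + 34/27c → 10/27a - 20/27
  leading term a: subtract (2/9)·g_5 from 10/27a - 20/27 → 0
  remainder 0.

S(f_2,g_4): leading monomials are coprime, so the S-polynomial reduces to 0 (Buchberger's first criterion).
S(f_3,g_4): lcm = bc². S = ½c³ + 17/27bc + ⅙c² + 10/27b - 5/3c.
  leading term c³: subtract (1/18c)·g_4 from ½c³ + 17/27bc + ⅙c² + 10/27b - 5/3c → 17/27bc + 13/27c² + 10/27b - 40/27c
  leading term bc: subtract (17/162)·f_3 from 17/27bc + 13/27c² + 10/27b - 40/27c → ⅙c² + 10/27b - 257/162c + 85/81
  leading term c²: subtract (1/54)·g_4 from ⅙c² + 10/27b - 257/162c + 85/81 → 10/27b - 40/27c + 10/9
  leading term b: no divisor's leading term divides it; move 10/27b to the remainder.
  leading term c: no divisor's leading term divides it; move -40/27c to the remainder.
  leading term 1: no divisor's leading term divides it; move 10/9 to the remainder.
  remainder 10/27b - 40/27c + 10/9 ≠ 0; add g_6 = 10/27b - 40/27c + 10/9 to the basis.

S(f_1,g_5): lcm = ac. S = 0.
  remainder 0.

S(f_2,g_5): lcm = ab. S = 2b - 8c + 6.
  leading term b: subtract (27/5)·g_6 from 2b - 8c + 6 → 0
  remainder 0.

S(f_3,g_5): leading monomials are coprime, so the S-polynomial reduces to 0 (Buchberger's first criterion).
S(g_4,g_5): leading monomials are coprime, so the S-polynomial reduces to 0 (Buchberger's first criterion).
S(f_1,g_6): leading monomials are coprime, so the S-polynomial reduces to 0 (Buchberger's first criterion).
S(f_2,g_6): lcm = ab. S = 4ac - 3a - 8c + 6.
  leading term ac: subtract (-4)·f_1 from 4ac - 3a - 8c + 6 → -3a + 6
  leading term a: subtract (-9/5)·g_5 from -3a + 6 → 0
  remainder 0.

S(f_3,g_6): lcm = bc. S = 9/2c² - 17/6c - 5/3.
  leading term c²: subtract (½)·g_4 from 9/2c² - 17/6c - 5/3 → 0
  remainder 0.

S(g_4,g_6): leading monomials are coprime, so the S-polynomial reduces to 0 (Buchberger's first criterion).
S(g_5,g_6): leading monomials are coprime, so the S-polynomial reduces to 0 (Buchberger's first criterion).
Every S-polynomial of the final basis reduces to 0, so we have a Gröbner basis.
Inter-reduce: drop elements whose leading term is divisible by another's, tail-reduce, and make monic.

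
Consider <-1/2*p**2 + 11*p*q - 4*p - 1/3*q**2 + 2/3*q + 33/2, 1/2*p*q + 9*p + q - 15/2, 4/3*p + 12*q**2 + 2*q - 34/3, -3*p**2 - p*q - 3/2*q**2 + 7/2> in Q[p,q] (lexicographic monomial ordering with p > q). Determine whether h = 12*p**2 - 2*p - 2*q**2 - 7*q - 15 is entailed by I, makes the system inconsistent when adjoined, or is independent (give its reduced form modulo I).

First compute the reduced Gröbner basis of I by Buchberger's algorithm.
f_1 = -1/2*p**2 + 11*p*q - 4*p - 1/3*q**2 + 2/3*q + 33/2, LT = p**2.
f_2 = 1/2*p*q + 9*p + q - 15/2, LT = p*q.
f_3 = 4/3*p + 12*q**2 + 2*q - 34/3, LT = p.
f_4 = -3*p**2 - p*q - 3/2*q**2 + 7/2, LT = p**2.

S(f_1,f_2): lcm = p**2*q. S = -18*p**2 - 22*p*q**2 + 6*p*q + 15*p + 2/3*q**3 - 4/3*q**2 - 33*q.
  leading term p**2: subtract (36)·f_1 from -18*p**2 - 22*p*q**2 + 6*p*q + 15*p + 2/3*q**3 - 4/3*q**2 - 33*q → -22*p*q**2 - 390*p*q + 159*p + 2/3*q**3 + 32/3*q**2 - 57*q - 594
  leading term p*q**2: subtract (-44*q)·f_2 from -22*p*q**2 - 390*p*q + 159*p + 2/3*q**3 + 32/3*q**2 - 57*q - 594 → 6*p*q + 159*p + 2/3*q**3 + 164/3*q**2 - 387*q - 594
  leading term p*q: subtract (12)·f_2 from 6*p*q + 159*p + 2/3*q**3 + 164/3*q**2 - 387*q - 594 → 51*p + 2/3*q**3 + 164/3*q**2 - 399*q - 504
  leading term p: subtract (153/4)·f_3 from 51*p + 2/3*q**3 + 164/3*q**2 - 399*q - 504 → 2/3*q**3 - 1213/3*q**2 - 951/2*q - 141/2
  leading term q**3: no divisor's leading term divides it; move 2/3*q**3 to the remainder.
  leading term q**2: no divisor's leading term divides it; move -1213/3*q**2 to the remainder.
  leading term q: no divisor's leading term divides it; move -951/2*q to the remainder.
  leading term 1: no divisor's leading term divides it; move -141/2 to the remainder.
  remainder 2/3*q**3 - 1213/3*q**2 - 951/2*q - 141/2 ≠ 0; add k_5 = 2/3*q**3 - 1213/3*q**2 - 951/2*q - 141/2 to the basis.

S(f_1,f_3): lcm = p**2. S = -9*p*q**2 - 47/2*p*q + 33/2*p + 2/3*q**2 - 4/3*q - 33.
  leading term p*q**2: subtract (-18*q)·f_2 from -9*p*q**2 - 47/2*p*q + 33/2*p + 2/3*q**2 - 4/3*q - 33 → 277/2*p*q + 33/2*p + 56/3*q**2 - 409/3*q - 33
  leading term p*q: subtract (277)·f_2 from 277/2*p*q + 33/2*p + 56/3*q**2 - 409/3*q - 33 → -4953/2*p + 56/3*q**2 - 1240/3*q + 4089/2
  leading term p: subtract (-14859/8)·f_3 from -4953/2*p + 56/3*q**2 - 1240/3*q + 4089/2 → 133843/6*q**2 + 39617/12*q - 76023/4
  leading term q**2: no divisor's leading term divides it; move 133843/6*q**2 to the remainder.
  leading term q: no divisor's leading term divides it; move 39617/12*q to the remainder.
  leading term 1: no divisor's leading term divides it; move -76023/4 to the remainder.
  remainder 133843/6*q**2 + 39617/12*q - 76023/4 ≠ 0; add k_6 = 133843/6*q**2 + 39617/12*q - 76023/4 to the basis.

S(f_1,f_4): lcm = p**2. S = -67/3*p*q + 8*p + 1/6*q**2 - 4/3*q - 191/6.
  leading term p*q: subtract (-134/3)·f_2 from -67/3*p*q + 8*p + 1/6*q**2 - 4/3*q - 191/6 → 410*p + 1/6*q**2 + 130/3*q - 2201/6
  leading term p: subtract (615/2)·f_3 from 410*p + 1/6*q**2 + 130/3*q - 2201/6 → -22139/6*q**2 - 1715/3*q + 18709/6
  leading term q**2: subtract (-22139/133843)·k_6 from -22139/6*q**2 - 1715/3*q + 18709/6 → -41082217/1606116*q - 41082217/1606116
  leading term q: no divisor's leading term divides it; move -41082217/1606116*q to the remainder.
  leading term 1: no divisor's leading term divides it; move -41082217/1606116 to the remainder.
  remainder -41082217/1606116*q - 41082217/1606116 ≠ 0; add k_7 = -41082217/1606116*q - 41082217/1606116 to the basis.

The other S-polynomials (S(f_2,f_3), S(f_2,f_4), S(f_3,f_4), S(f_1,k_5), S(f_2,k_5), S(f_3,k_5), S(f_4,k_5), S(f_1,k_6), S(f_2,k_6), S(f_3,k_6), S(f_4,k_6), S(k_5,k_6), S(f_1,k_7), S(f_2,k_7), S(f_3,k_7), S(f_4,k_7), S(k_5,k_7), S(k_6,k_7)) all reduce to 0 modulo the current basis, so we have a Gröbner basis.
Inter-reduce: drop elements whose leading term is divisible by another's, tail-reduce, and make monic.
Reduced Gröbner basis: {p - 1, q + 1}.
Label its elements g_1 = p - 1, g_2 = q + 1.

Reduce h = 12*p**2 - 2*p - 2*q**2 - 7*q - 15 modulo G:
  leading term p**2: subtract (12*p)·g_1 from 12*p**2 - 2*p - 2*q**2 - 7*q - 15 → 10*p - 2*q**2 - 7*q - 15
  leading term p: subtract (10)·g_1 from 10*p - 2*q**2 - 7*q - 15 → -2*q**2 - 7*q - 5
  leading term q**2: subtract (-2*q)·g_2 from -2*q**2 - 7*q - 5 → -5*q - 5
  leading term q: subtract (-5)·g_2 from -5*q - 5 → 0
  normal form = 0.
Since the normal form is 0, h ∈ I.

12*p**2 - 2*p - 2*q**2 - 7*q - 15 lies in I (it reduces to 0).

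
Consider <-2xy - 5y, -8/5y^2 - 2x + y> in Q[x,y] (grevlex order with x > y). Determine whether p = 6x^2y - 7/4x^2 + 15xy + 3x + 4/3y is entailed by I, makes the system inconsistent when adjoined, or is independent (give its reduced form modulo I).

6x^2y - 7/4x^2 + 15xy + 3x + 4/3y is independent of I; its normal form modulo I is 59/8x + 4/3y.

First compute the reduced Gröbner basis of I by Buchberger's algorithm.
f_1 = -2xy - 5y, LT = xy.
f_2 = -8/5y^2 - 2x + y, LT = y^2.

S(f_1,f_2): lcm = xy^2. S = -5/4x^2 + 5/8xy + 5/2y^2.
  reduce S modulo (f_1, f_2):
  remainder -5/4x^2 - 25/8x ≠ 0; add h_3 = -5/4x^2 - 25/8x to the basis.

The other S-polynomials (S(f_1,h_3), S(f_2,h_3)) all reduce to 0 modulo the current basis, so we have a Gröbner basis.
Inter-reduce: drop elements whose leading term is divisible by another's, tail-reduce, and make monic.
Reduced Gröbner basis: {x^2 + 5/2x, xy + 5/2y, y^2 + 5/4x - 5/8y}.
Label its elements g_1 = x^2 + 5/2x, g_2 = xy + 5/2y, g_3 = y^2 + 5/4x - 5/8y.

Reduce p = 6x^2y - 7/4x^2 + 15xy + 3x + 4/3y modulo G:
  leading term x^2y: subtract (6y)·g_1 from 6x^2y - 7/4x^2 + 15xy + 3x + 4/3y → -7/4x^2 + 3x + 4/3y
  leading term x^2: subtract (-7/4)·g_1 from -7/4x^2 + 3x + 4/3y → 59/8x + 4/3y
  leading term x: no divisor's leading term divides it; move 59/8x to the remainder.
  leading term y: no divisor's leading term divides it; move 4/3y to the remainder.
  normal form = 59/8x + 4/3y.
The normal form is nonzero, so p ∉ I. Since p minus its normal form lies in I, I + (p) = I + (r) where r = 59/8x + 4/3y; decide whether this ideal is the whole ring.
Run Buchberger on G together with r (pairs among the g_i already reduce to 0 since G is a Gröbner basis):
g_1 = x^2 + 5/2x, LT = x^2.
g_2 = xy + 5/2y, LT = xy.
g_3 = y^2 + 5/4x - 5/8y, LT = y^2.
r = 59/8x + 4/3y, LT = x.

S(g_2,r): lcm = xy. S = -32/177y^2 + 5/2y.
  reduce S modulo (g_1, g_2, g_3, r):
  remainder 147005/62658y ≠ 0; add m_5 = 147005/62658y to the basis.

The other S-polynomials (S(g_1,g_2), S(g_1,g_3), S(g_1,r), S(g_2,g_3), S(g_3,r), S(g_1,m_5), S(g_2,m_5), S(g_3,m_5), S(r,m_5)) all reduce to 0 modulo the current basis, so we have a Gröbner basis.
Inter-reduce: drop elements whose leading term is divisible by another's, tail-reduce, and make monic.
Reduced Gröbner basis: {x, y}.
The reduced Gröbner basis of I + (p) is {x, y} ≠ {1}, a proper ideal, so the enlarged system stays consistent: p is independent of I, with normal form 59/8x + 4/3y.

The remainder on division by a Gröbner basis is unique — it is the normal form.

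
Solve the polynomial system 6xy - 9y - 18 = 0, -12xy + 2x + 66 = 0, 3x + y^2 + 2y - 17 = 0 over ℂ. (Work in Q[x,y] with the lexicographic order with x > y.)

{(3, 2)}

Compute a lex Gröbner basis by Buchberger's algorithm.
f_1 = 6xy - 9y - 18, LT = xy.
f_2 = -12xy + 2x + 66, LT = xy.
f_3 = 3x + y^2 + 2y - 17, LT = x.

S(f_1,f_2): lcm = xy. S = 1/6x - 3/2y + 5/2.
  leading term x: subtract (1/18)·f_3 from 1/6x - 3/2y + 5/2 → -1/18y^2 - 29/18y + 31/9
  leading term y^2: no divisor's leading term divides it; move -1/18y^2 to the remainder.
  leading term y: no divisor's leading term divides it; move -29/18y to the remainder.
  leading term 1: no divisor's leading term divides it; move 31/9 to the remainder.
  remainder -1/18y^2 - 29/18y + 31/9 ≠ 0; add h_4 = -1/18y^2 - 29/18y + 31/9 to the basis.

S(f_1,f_3): lcm = xy. S = -1/3y^3 - 2/3y^2 + 25/6y - 3.
  leading term y^3: subtract (6y)·h_4 from -1/3y^3 - 2/3y^2 + 25/6y - 3 → 9y^2 - 33/2y - 3
  leading term y^2: subtract (-162)·h_4 from 9y^2 - 33/2y - 3 → -555/2y + 555
  leading term y: no divisor's leading term divides it; move -555/2y to the remainder.
  leading term 1: no divisor's leading term divides it; move 555 to the remainder.
  remainder -555/2y + 555 ≠ 0; add h_5 = -555/2y + 555 to the basis.

S(f_2,f_3): lcm = xy. S = -1/6x - 1/3y^3 - 2/3y^2 + 17/3y - 11/2.
  leading term x: subtract (-1/18)·f_3 from -1/6x - 1/3y^3 - 2/3y^2 + 17/3y - 11/2 → -1/3y^3 - 11/18y^2 + 52/9y - 58/9
  leading term y^3: subtract (6y)·h_4 from -1/3y^3 - 11/18y^2 + 52/9y - 58/9 → 163/18y^2 - 134/9y - 58/9
  leading term y^2: subtract (-163)·h_4 from 163/18y^2 - 134/9y - 58/9 → -555/2y + 555
  leading term y: subtract (1)·h_5 from -555/2y + 555 → 0
  remainder 0.

S(f_1,h_4): lcm = xy^2. S = -29xy + 62x - 3/2y^2 - 3y.
  leading term xy: subtract (-29/6)·f_1 from -29xy + 62x - 3/2y^2 - 3y → 62x - 3/2y^2 - 93/2y - 87
  leading term x: subtract (62/3)·f_3 from 62x - 3/2y^2 - 93/2y - 87 → -133/6y^2 - 527/6y + 793/3
  leading term y^2: subtract (399)·h_4 from -133/6y^2 - 527/6y + 793/3 → 555y - 1110
  leading term y: subtract (-2)·h_5 from 555y - 1110 → 0
  remainder 0.

S(f_2,h_4): lcm = xy^2. S = -175/6xy + 62x - 11/2y.
  leading term xy: subtract (-175/36)·f_1 from -175/6xy + 62x - 11/2y → 62x - 197/4y - 175/2
  leading term x: subtract (62/3)·f_3 from 62x - 197/4y - 175/2 → -62/3y^2 - 1087/12y + 1583/6
  leading term y^2: subtract (372)·h_4 from -62/3y^2 - 1087/12y + 1583/6 → 2035/4y - 2035/2
  leading term y: subtract (-11/6)·h_5 from 2035/4y - 2035/2 → 0
  remainder 0.

S(f_3,h_4): leading monomials are coprime, so the S-polynomial reduces to 0 (Buchberger's first criterion).
S(f_1,h_5): lcm = xy. S = 2x - 3/2y - 3.
  leading term x: subtract (2/3)·f_3 from 2x - 3/2y - 3 → -2/3y^2 - 17/6y + 25/3
  leading term y^2: subtract (12)·h_4 from -2/3y^2 - 17/6y + 25/3 → 33/2y - 33
  leading term y: subtract (-11/185)·h_5 from 33/2y - 33 → 0
  remainder 0.

S(f_2,h_5): lcm = xy. S = 11/6x - 11/2.
  leading term x: subtract (11/18)·f_3 from 11/6x - 11/2 → -11/18y^2 - 11/9y + 44/9
  leading term y^2: subtract (11)·h_4 from -11/18y^2 - 11/9y + 44/9 → 33/2y - 33
  leading term y: subtract (-11/185)·h_5 from 33/2y - 33 → 0
  remainder 0.

S(f_3,h_5): leading monomials are coprime, so the S-polynomial reduces to 0 (Buchberger's first criterion).
S(h_4,h_5): lcm = y^2. S = 31y - 62.
  leading term y: subtract (-62/555)·h_5 from 31y - 62 → 0
  remainder 0.

Every S-polynomial of the final basis reduces to 0, so we have a Gröbner basis.
Inter-reduce: drop elements whose leading term is divisible by another's, tail-reduce, and make monic.
Reduced Gröbner basis: {x - 3, y - 2}.

Since the basis is lex-ordered, y - 2 is univariate in y. Its roots are {2}. Back-substituting each root into the other basis elements fixes the other coordinates.
  y = 2: the earlier basis element becomes x - 3 = 0, giving x = 3 — point (3, 2).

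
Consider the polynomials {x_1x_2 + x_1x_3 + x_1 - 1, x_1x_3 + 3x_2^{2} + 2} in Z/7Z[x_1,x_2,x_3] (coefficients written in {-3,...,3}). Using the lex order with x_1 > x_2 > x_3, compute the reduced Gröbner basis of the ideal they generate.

f_1 = x_1x_2 + x_1x_3 + x_1 - 1, LT = x_1x_2.
f_2 = x_1x_3 + 3x_2^{2} + 2, LT = x_1x_3.

S(f_1,f_2): lcm = x_1x_2x_3. S = x_1x_3^{2} + x_1x_3 - 3x_2^{3} - 2x_2 - x_3.
  reduce S modulo (f_1, f_2):
  remainder -3x_2^{3} - 3x_2^{2}x_3 - 3x_2^{2} - 2x_2 - 3x_3 - 2 ≠ 0; add g_3 = -3x_2^{3} - 3x_2^{2}x_3 - 3x_2^{2} - 2x_2 - 3x_3 - 2 to the basis.

The other S-polynomials (S(f_1,g_3), S(f_2,g_3)) all reduce to 0 modulo the current basis, so we have a Gröbner basis.

G = {x_1x_2 + x_1 - 3x_2^{2} - 3, x_1x_3 + 3x_2^{2} + 2, x_2^{3} + x_2^{2}x_3 + x_2^{2} + 3x_2 + x_3 + 3}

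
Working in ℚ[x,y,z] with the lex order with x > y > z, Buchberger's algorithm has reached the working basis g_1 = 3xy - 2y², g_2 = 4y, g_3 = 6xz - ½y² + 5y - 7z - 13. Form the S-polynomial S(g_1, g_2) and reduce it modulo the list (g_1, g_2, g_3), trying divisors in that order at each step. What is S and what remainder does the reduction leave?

lcm(LM(g_1), LM(g_2)) = xy.
S = (lcm/LT(g_1))·g_1 − (lcm/LT(g_2))·g_2 = -⅔y².
Reduce S modulo (g_1, g_2, g_3) in that order:
  leading term y²: subtract (-⅙y)·g_2 from -⅔y² → 0
The remainder is 0, so this S-polynomial contributes no new basis element.

S(g_1, g_2) = -⅔y²; remainder on division = 0.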